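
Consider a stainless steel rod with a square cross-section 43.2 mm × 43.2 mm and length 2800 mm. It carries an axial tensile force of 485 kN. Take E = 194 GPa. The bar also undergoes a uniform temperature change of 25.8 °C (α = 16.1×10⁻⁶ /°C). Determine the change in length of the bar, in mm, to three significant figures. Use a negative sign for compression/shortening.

4.91 mm

A = 1866 mm².
δ_mech = NL/(AE) = 485000·2800/(1866·194000) = 3.751 mm.
δ_thermal = αLΔT = 16.1e-6·2800·25.8 = 1.163 mm.
δ = δ_mech + δ_thermal = 4.914 mm.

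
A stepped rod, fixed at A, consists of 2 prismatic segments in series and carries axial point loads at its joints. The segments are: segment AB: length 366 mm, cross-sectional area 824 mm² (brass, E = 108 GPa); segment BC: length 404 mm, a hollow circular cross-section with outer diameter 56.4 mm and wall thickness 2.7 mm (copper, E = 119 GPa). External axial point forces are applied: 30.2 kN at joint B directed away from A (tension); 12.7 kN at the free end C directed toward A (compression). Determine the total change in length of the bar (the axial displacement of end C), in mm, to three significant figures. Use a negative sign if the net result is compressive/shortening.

-0.0227 mm

Internal axial forces (sectioning from the free end, tension +): N_BC = -12.7 kN, N_AB = 17.5 kN.
A_BC = 455.5 mm².
δ_AB = 17500·366/(824·108000) = 0.07197 mm
δ_BC = -12700·404/(455.5·119000) = -0.09466 mm
δ = Σδ_i = -0.02268 mm.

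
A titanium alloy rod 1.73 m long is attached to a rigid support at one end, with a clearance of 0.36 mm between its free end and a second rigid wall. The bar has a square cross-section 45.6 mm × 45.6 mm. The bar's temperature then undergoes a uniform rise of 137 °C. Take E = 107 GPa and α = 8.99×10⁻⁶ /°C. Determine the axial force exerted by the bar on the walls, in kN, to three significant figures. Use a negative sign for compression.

Free thermal expansion αLΔT = 8.99e-6 · 1730 · 137 = 2.131 mm.
The walls engage after the gap closes; constrained expansion = 2.131 − 0.36 = 1.771 mm.
The walls impose strain ε = −(1.771)/1730 = -1.0235e-03; σ = Eε = 107000 · -1.0235e-03 = -109.5 MPa.
Wall reaction R = σ·A = -109.5·2079 = -227700 N = -227.7 kN.

-228 kN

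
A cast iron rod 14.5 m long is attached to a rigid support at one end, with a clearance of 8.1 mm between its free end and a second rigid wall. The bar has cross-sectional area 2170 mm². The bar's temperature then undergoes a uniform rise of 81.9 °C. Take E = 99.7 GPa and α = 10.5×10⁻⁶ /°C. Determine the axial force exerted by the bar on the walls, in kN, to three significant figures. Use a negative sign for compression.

Free thermal expansion αLΔT = 10.5e-6 · 14500 · 81.9 = 12.47 mm.
The walls engage after the gap closes; constrained expansion = 12.47 − 8.1 = 4.369 mm.
The walls impose strain ε = −(4.369)/14500 = -3.0133e-04; σ = Eε = 99700 · -3.0133e-04 = -30.04 MPa.
Wall reaction R = σ·A = -30.04·2170 = -65190 N = -65.19 kN.

-65.2 kN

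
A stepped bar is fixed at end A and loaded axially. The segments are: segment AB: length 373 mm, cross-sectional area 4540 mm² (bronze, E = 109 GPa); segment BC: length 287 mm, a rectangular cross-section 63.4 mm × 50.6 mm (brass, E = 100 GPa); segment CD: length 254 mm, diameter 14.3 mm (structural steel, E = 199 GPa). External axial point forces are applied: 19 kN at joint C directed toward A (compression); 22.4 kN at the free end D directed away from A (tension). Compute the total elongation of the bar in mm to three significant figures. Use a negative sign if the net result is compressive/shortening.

Internal axial forces (sectioning from the free end, tension +): N_CD = 22.4 kN, N_BC = 3.4 kN, N_AB = 3.4 kN.
A_BC = 3208 mm².
A_CD = 160.6 mm².
δ_AB = 3400·373/(4540·109000) = 0.002563 mm
δ_BC = 3400·287/(3208·100000) = 0.003042 mm
δ_CD = 22400·254/(160.6·199000) = 0.178 mm
δ = Σδ_i = 0.1836 mm.

0.184 mm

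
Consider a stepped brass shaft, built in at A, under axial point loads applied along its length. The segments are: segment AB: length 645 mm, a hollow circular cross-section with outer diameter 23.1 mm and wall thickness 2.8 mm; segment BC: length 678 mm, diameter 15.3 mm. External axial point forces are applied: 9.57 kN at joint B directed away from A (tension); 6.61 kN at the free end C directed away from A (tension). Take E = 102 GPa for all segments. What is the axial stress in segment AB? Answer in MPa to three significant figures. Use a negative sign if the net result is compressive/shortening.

Internal axial forces (sectioning from the free end, tension +): N_BC = 6.61 kN, N_AB = 16.18 kN.
A_AB = 178.6 mm².
σ_AB = N_AB/A_AB = 16180/178.6 = 90.61 MPa.

90.6 MPa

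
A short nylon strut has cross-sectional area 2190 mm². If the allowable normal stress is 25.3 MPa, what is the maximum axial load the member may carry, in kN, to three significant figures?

55.4 kN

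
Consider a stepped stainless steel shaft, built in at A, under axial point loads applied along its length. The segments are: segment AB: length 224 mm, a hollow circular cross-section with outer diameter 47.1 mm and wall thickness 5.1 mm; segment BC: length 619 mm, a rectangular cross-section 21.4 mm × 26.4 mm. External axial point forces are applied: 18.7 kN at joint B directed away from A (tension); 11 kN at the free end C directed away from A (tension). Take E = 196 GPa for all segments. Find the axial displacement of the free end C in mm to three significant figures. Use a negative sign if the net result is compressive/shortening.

Internal axial forces (sectioning from the free end, tension +): N_BC = 11 kN, N_AB = 29.7 kN.
A_AB = 672.9 mm².
A_BC = 565 mm².
δ_AB = 29700·224/(672.9·196000) = 0.05044 mm
δ_BC = 11000·619/(565·196000) = 0.06149 mm
δ = Σδ_i = 0.1119 mm.

0.112 mm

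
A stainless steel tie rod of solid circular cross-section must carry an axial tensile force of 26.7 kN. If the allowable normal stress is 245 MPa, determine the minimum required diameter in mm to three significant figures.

11.8 mm

Required area A ≥ P/σ_allow = 26700/245 = 109 mm².
For a solid circular section, d ≥ √(4A/π) = 11.78 mm.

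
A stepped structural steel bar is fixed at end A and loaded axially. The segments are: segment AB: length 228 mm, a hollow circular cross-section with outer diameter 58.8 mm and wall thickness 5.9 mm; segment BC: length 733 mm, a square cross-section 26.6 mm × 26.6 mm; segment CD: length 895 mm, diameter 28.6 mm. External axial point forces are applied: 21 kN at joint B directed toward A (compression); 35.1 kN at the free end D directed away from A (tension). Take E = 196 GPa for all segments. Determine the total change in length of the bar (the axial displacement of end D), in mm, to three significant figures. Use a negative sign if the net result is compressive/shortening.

0.452 mm

Internal axial forces (sectioning from the free end, tension +): N_CD = 35.1 kN, N_BC = 35.1 kN, N_AB = 14.1 kN.
A_AB = 980.5 mm².
A_BC = 707.6 mm².
A_CD = 642.4 mm².
δ_AB = 14100·228/(980.5·196000) = 0.01673 mm
δ_BC = 35100·733/(707.6·196000) = 0.1855 mm
δ_CD = 35100·895/(642.4·196000) = 0.2495 mm
δ = Σδ_i = 0.4517 mm.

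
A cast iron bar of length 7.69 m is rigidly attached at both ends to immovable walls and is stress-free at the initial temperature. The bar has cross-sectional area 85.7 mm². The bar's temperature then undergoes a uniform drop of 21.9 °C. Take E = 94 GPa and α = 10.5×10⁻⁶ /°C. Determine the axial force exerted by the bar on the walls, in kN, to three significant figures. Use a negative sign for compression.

Free thermal expansion αLΔT = 10.5e-6 · 7690 · -21.9 = -1.768 mm.
The walls impose strain ε = −(-1.768)/7690 = 2.2995e-04; σ = Eε = 94000 · 2.2995e-04 = 21.62 MPa.
Wall reaction R = σ·A = 21.62·85.7 = 1852 N = 1.852 kN.

1.85 kN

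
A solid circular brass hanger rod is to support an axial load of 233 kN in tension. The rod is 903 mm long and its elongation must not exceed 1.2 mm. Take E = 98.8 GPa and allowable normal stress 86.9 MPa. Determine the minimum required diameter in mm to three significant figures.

58.4 mm

Required area A ≥ P/σ_allow = 233000/86.9 = 2681 mm².
For a solid circular section, d ≥ √(4A/π) = 58.43 mm.
Elongation limit: A ≥ PL/(Eδ_allow) = 233000·903/(98800·1.2) = 1775 mm² ⇒ d ≥ 47.53 mm.
The stress limit governs.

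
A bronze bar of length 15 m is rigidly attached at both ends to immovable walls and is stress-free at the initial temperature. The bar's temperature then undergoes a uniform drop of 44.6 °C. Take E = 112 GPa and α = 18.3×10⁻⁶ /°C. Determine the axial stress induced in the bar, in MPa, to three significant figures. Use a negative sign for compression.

Free thermal expansion αLΔT = 18.3e-6 · 15000 · -44.6 = -12.24 mm.
The walls impose strain ε = −(-12.24)/15000 = 8.1618e-04; σ = Eε = 112000 · 8.1618e-04 = 91.41 MPa.

91.4 MPa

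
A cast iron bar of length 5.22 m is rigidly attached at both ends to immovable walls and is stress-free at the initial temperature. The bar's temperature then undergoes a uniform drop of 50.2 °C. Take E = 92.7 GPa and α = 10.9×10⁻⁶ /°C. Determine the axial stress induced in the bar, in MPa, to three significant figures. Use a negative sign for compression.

Free thermal expansion αLΔT = 10.9e-6 · 5220 · -50.2 = -2.856 mm.
The walls impose strain ε = −(-2.856)/5220 = 5.4718e-04; σ = Eε = 92700 · 5.4718e-04 = 50.72 MPa.

50.7 MPa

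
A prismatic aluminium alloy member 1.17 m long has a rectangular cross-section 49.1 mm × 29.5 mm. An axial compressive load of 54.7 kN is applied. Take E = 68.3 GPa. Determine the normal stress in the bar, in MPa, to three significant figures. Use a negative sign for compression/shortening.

-37.8 MPa

A = 1448 mm².
σ = N/A = -54700/1448 = -37.76 MPa.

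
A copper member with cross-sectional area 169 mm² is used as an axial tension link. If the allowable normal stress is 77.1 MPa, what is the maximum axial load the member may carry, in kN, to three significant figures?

13.0 kN

P_max = σ_allow · A = 77.1 · 169 = 13030 N = 13.03 kN.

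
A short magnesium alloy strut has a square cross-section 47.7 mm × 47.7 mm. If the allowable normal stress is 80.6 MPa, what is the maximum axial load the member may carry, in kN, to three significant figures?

183 kN

A = 2275 mm².
P_max = σ_allow · A = 80.6 · 2275 = 183400 N = 183.4 kN.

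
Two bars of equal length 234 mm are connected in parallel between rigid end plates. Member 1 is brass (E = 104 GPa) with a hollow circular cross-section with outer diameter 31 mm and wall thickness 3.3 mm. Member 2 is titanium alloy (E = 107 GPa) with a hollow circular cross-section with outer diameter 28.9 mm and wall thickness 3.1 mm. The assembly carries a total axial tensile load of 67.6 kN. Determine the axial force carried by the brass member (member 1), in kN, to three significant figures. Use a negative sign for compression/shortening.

A_1 = 287.2 mm².
A_2 = 251.3 mm².
Equal strain + equilibrium ⇒ each member carries load in proportion to AE: A₁E₁ = 29870000 N, A₂E₂ = 26890000 N, ΣAE = 56750000 N.
F₁ = P·A₁E₁/ΣAE = 67600·29870000/56750000 = 35580 N.

35.6 kN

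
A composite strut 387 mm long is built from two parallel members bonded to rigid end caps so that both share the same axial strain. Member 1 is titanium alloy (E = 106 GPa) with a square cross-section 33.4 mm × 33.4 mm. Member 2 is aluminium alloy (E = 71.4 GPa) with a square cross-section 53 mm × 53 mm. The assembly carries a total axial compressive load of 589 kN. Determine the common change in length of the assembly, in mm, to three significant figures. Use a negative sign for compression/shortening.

-0.715 mm

A_1 = 1116 mm².
A_2 = 2809 mm².
Equal strain + equilibrium ⇒ each member carries load in proportion to AE: A₁E₁ = 118200000 N, A₂E₂ = 200600000 N, ΣAE = 318800000 N.
δ = PL/ΣAE = -589000·387/318800000 = -0.715 mm.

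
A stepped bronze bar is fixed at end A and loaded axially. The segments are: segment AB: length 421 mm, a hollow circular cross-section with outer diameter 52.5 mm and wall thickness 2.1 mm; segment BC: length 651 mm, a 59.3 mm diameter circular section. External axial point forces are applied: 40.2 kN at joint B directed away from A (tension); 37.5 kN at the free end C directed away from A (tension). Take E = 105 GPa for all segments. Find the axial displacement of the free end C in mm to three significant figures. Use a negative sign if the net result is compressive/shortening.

1.02 mm

Internal axial forces (sectioning from the free end, tension +): N_BC = 37.5 kN, N_AB = 77.7 kN.
A_AB = 332.5 mm².
A_BC = 2762 mm².
δ_AB = 77700·421/(332.5·105000) = 0.9369 mm
δ_BC = 37500·651/(2762·105000) = 0.08418 mm
δ = Σδ_i = 1.021 mm.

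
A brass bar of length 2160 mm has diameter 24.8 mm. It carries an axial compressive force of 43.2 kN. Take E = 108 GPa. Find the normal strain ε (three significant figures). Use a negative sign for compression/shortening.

-8.28e-04

A = 483.1 mm².
σ = N/A = -89.43 MPa; ε = σ/E = -89.43/108000 = -8.281e-04.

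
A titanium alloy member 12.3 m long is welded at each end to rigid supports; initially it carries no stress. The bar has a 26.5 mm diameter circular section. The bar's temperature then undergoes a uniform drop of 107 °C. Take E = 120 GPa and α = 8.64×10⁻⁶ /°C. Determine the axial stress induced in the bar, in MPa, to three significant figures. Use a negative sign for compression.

111 MPa

Free thermal expansion αLΔT = 8.64e-6 · 12300 · -107 = -11.37 mm.
The walls impose strain ε = −(-11.37)/12300 = 9.2448e-04; σ = Eε = 120000 · 9.2448e-04 = 110.9 MPa.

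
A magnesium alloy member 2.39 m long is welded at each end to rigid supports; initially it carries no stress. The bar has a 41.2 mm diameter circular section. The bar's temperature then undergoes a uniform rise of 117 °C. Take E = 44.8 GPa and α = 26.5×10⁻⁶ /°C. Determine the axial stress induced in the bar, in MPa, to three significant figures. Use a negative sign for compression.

-139 MPa

Free thermal expansion αLΔT = 26.5e-6 · 2390 · 117 = 7.41 mm.
The walls impose strain ε = −(7.41)/2390 = -3.1005e-03; σ = Eε = 44800 · -3.1005e-03 = -138.9 MPa.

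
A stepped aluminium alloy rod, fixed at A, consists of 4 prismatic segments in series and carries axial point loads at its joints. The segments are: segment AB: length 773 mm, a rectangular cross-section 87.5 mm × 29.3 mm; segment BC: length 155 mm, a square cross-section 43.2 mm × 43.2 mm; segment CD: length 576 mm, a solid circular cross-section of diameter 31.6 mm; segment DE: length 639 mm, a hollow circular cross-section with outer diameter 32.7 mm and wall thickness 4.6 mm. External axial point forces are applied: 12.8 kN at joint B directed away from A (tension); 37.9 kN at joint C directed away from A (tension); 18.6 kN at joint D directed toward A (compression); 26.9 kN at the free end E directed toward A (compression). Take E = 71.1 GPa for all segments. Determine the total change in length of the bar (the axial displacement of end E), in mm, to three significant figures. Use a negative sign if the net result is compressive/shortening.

Internal axial forces (sectioning from the free end, tension +): N_DE = -26.9 kN, N_CD = -45.5 kN, N_BC = -7.6 kN, N_AB = 5.2 kN.
A_AB = 2564 mm².
A_BC = 1866 mm².
A_CD = 784.3 mm².
A_DE = 406.1 mm².
δ_AB = 5200·773/(2564·71100) = 0.02205 mm
δ_BC = -7600·155/(1866·71100) = -0.008878 mm
δ_CD = -45500·576/(784.3·71100) = -0.47 mm
δ_DE = -26900·639/(406.1·71100) = -0.5953 mm
δ = Σδ_i = -1.052 mm.

-1.05 mm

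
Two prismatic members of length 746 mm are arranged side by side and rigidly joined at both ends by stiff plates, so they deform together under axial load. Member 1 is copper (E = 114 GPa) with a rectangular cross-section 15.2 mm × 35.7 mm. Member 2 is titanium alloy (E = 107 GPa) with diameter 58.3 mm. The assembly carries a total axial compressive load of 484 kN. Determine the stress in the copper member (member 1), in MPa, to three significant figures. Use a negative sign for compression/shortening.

A_1 = 542.6 mm².
A_2 = 2669 mm².
Equal strain + equilibrium ⇒ each member carries load in proportion to AE: A₁E₁ = 61860000 N, A₂E₂ = 285600000 N, ΣAE = 347500000 N.
σ₁ = P·E₁/ΣAE = -484000·114000/347500000 = -158.8 MPa.

-159 MPa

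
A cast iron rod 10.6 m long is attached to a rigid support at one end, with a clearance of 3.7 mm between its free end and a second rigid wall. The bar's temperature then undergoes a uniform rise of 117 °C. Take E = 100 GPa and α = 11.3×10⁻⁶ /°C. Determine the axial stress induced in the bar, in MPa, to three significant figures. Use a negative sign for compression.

Free thermal expansion αLΔT = 11.3e-6 · 10600 · 117 = 14.01 mm.
The walls engage after the gap closes; constrained expansion = 14.01 − 3.7 = 10.31 mm.
The walls impose strain ε = −(10.31)/10600 = -9.7304e-04; σ = Eε = 100000 · -9.7304e-04 = -97.3 MPa.

-97.3 MPa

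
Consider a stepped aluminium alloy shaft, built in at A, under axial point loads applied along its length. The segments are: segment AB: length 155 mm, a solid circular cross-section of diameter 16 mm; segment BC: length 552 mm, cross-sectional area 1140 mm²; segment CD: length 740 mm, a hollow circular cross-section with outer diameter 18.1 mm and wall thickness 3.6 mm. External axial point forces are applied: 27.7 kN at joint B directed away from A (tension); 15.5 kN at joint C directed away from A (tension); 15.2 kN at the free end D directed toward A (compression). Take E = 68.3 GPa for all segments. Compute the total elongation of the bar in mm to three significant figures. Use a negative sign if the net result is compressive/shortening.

Internal axial forces (sectioning from the free end, tension +): N_CD = -15.2 kN, N_BC = 0.3 kN, N_AB = 28 kN.
A_AB = 201.1 mm².
A_CD = 164 mm².
δ_AB = 28000·155/(201.1·68300) = 0.316 mm
δ_BC = 300·552/(1140·68300) = 0.002127 mm
δ_CD = -15200·740/(164·68300) = -1.004 mm
δ = Σδ_i = -0.6861 mm.

-0.686 mm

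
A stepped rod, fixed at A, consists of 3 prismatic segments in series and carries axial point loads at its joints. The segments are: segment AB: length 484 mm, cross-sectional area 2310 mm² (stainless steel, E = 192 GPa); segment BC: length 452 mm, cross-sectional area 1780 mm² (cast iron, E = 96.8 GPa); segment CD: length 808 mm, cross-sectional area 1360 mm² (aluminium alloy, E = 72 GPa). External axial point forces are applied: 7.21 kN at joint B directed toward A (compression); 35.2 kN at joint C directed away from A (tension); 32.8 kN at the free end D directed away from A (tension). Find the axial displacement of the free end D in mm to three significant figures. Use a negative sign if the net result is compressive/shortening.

0.515 mm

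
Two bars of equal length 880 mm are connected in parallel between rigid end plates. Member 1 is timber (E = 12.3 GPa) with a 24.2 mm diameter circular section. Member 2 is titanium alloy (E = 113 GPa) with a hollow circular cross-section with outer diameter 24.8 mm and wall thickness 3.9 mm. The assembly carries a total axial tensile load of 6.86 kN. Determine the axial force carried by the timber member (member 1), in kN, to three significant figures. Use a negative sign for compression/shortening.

1.12 kN

A_1 = 460 mm².
A_2 = 256.1 mm².
Equal strain + equilibrium ⇒ each member carries load in proportion to AE: A₁E₁ = 5658000 N, A₂E₂ = 28940000 N, ΣAE = 34590000 N.
F₁ = P·A₁E₁/ΣAE = 6860·5658000/34590000 = 1122 N.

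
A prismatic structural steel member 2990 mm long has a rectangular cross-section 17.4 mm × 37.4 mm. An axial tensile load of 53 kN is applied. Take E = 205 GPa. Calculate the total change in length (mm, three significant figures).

1.19 mm

A = 650.8 mm².
δ_mech = NL/(AE) = 53000·2990/(650.8·205000) = 1.188 mm.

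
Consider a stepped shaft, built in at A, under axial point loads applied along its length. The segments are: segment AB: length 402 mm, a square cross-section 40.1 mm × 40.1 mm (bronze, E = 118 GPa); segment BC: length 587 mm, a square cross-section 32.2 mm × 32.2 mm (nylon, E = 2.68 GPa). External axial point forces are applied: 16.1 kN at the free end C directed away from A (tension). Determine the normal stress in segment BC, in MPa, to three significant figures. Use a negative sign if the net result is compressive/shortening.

15.5 MPa

Internal axial forces (sectioning from the free end, tension +): N_BC = 16.1 kN, N_AB = 16.1 kN.
A_BC = 1037 mm².
σ_BC = N_BC/A_BC = 16100/1037 = 15.53 MPa.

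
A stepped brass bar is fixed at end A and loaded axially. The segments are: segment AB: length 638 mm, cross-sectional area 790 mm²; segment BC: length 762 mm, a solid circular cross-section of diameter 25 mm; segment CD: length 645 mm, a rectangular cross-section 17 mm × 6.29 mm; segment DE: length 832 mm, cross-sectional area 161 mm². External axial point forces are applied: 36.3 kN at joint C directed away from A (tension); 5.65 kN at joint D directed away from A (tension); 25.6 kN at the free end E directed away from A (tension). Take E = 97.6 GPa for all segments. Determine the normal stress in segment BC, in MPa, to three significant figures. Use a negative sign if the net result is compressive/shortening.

Internal axial forces (sectioning from the free end, tension +): N_DE = 25.6 kN, N_CD = 31.25 kN, N_BC = 67.55 kN, N_AB = 67.55 kN.
A_BC = 490.9 mm².
σ_BC = N_BC/A_BC = 67550/490.9 = 137.6 MPa.

138 MPa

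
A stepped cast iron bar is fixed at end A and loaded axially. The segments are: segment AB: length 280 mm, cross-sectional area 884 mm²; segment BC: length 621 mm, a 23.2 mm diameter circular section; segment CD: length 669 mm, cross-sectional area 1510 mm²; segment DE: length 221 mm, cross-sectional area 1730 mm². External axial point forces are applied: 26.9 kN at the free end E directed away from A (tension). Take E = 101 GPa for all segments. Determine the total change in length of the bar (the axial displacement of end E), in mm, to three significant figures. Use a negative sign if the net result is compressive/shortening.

Internal axial forces (sectioning from the free end, tension +): N_DE = 26.9 kN, N_CD = 26.9 kN, N_BC = 26.9 kN, N_AB = 26.9 kN.
A_BC = 422.7 mm².
δ_AB = 26900·280/(884·101000) = 0.08436 mm
δ_BC = 26900·621/(422.7·101000) = 0.3913 mm
δ_CD = 26900·669/(1510·101000) = 0.118 mm
δ_DE = 26900·221/(1730·101000) = 0.03402 mm
δ = Σδ_i = 0.6276 mm.

0.628 mm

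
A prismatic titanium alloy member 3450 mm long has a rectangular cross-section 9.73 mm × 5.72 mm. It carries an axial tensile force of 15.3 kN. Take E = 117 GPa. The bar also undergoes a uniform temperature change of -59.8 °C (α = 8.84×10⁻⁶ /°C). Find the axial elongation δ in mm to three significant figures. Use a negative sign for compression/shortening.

6.28 mm

A = 55.66 mm².
δ_mech = NL/(AE) = 15300·3450/(55.66·117000) = 8.106 mm.
δ_thermal = αLΔT = 8.84e-6·3450·-59.8 = -1.824 mm.
δ = δ_mech + δ_thermal = 6.282 mm.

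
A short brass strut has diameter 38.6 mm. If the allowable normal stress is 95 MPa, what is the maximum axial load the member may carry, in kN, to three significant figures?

A = 1170 mm².
P_max = σ_allow · A = 95 · 1170 = 111200 N = 111.2 kN.

111 kN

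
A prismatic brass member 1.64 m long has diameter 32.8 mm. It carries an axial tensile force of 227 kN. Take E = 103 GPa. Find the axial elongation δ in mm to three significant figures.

A = 845 mm².
δ_mech = NL/(AE) = 227000·1640/(845·103000) = 4.278 mm.

4.28 mm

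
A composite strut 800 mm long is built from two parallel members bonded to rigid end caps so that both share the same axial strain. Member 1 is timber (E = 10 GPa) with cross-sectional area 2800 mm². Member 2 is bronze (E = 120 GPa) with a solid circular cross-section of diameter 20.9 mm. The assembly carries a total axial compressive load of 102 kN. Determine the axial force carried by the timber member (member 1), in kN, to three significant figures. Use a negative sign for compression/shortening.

A_2 = 343.1 mm².
Equal strain + equilibrium ⇒ each member carries load in proportion to AE: A₁E₁ = 28000000 N, A₂E₂ = 41170000 N, ΣAE = 69170000 N.
F₁ = P·A₁E₁/ΣAE = -102000·28000000/69170000 = -41290 N.

-41.3 kN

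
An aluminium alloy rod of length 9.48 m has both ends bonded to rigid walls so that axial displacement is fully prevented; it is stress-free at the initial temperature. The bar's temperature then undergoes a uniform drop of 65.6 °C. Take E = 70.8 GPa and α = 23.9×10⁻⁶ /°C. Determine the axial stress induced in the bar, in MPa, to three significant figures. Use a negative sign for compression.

Free thermal expansion αLΔT = 23.9e-6 · 9480 · -65.6 = -14.86 mm.
The walls impose strain ε = −(-14.86)/9480 = 1.5678e-03; σ = Eε = 70800 · 1.5678e-03 = 111 MPa.

111 MPa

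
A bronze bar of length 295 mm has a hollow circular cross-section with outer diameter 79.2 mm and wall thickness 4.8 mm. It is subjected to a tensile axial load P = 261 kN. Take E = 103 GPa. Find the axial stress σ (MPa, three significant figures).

A = 1122 mm².
σ = N/A = 261000/1122 = 232.6 MPa.

233 MPa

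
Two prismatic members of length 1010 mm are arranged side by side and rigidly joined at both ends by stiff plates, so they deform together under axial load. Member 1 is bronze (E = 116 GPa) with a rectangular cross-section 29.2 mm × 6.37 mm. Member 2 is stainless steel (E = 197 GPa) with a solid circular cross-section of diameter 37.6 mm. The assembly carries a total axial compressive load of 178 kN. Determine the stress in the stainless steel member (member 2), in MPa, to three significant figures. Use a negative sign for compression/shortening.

A_1 = 186 mm².
A_2 = 1110 mm².
Equal strain + equilibrium ⇒ each member carries load in proportion to AE: A₁E₁ = 21580000 N, A₂E₂ = 218700000 N, ΣAE = 240300000 N.
σ₂ = P·E₂/ΣAE = -178000·197000/240300000 = -145.9 MPa.

-146 MPa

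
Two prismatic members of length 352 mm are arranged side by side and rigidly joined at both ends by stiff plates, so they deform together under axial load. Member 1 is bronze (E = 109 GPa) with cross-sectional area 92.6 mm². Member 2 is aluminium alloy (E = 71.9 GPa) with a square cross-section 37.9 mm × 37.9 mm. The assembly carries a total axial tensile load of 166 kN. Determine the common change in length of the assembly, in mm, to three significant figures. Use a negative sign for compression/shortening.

0.515 mm

A_2 = 1436 mm².
Equal strain + equilibrium ⇒ each member carries load in proportion to AE: A₁E₁ = 10090000 N, A₂E₂ = 103300000 N, ΣAE = 113400000 N.
δ = PL/ΣAE = 166000·352/113400000 = 0.5154 mm.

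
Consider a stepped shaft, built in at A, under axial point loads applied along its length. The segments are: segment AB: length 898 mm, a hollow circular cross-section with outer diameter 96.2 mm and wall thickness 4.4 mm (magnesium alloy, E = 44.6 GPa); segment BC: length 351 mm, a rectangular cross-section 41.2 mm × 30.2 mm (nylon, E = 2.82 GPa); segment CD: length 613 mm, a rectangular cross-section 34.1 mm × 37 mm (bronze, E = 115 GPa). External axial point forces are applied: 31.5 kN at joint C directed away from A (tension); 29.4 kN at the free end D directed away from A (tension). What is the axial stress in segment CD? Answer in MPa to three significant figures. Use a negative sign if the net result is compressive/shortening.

23.3 MPa

Internal axial forces (sectioning from the free end, tension +): N_CD = 29.4 kN, N_BC = 60.9 kN, N_AB = 60.9 kN.
A_CD = 1262 mm².
σ_CD = N_CD/A_CD = 29400/1262 = 23.3 MPa.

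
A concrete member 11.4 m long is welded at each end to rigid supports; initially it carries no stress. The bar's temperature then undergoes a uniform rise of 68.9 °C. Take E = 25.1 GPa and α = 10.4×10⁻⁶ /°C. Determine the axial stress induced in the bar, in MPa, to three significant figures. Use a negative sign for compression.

-18.0 MPa

Free thermal expansion αLΔT = 10.4e-6 · 11400 · 68.9 = 8.169 mm.
The walls impose strain ε = −(8.169)/11400 = -7.1656e-04; σ = Eε = 25100 · -7.1656e-04 = -17.99 MPa.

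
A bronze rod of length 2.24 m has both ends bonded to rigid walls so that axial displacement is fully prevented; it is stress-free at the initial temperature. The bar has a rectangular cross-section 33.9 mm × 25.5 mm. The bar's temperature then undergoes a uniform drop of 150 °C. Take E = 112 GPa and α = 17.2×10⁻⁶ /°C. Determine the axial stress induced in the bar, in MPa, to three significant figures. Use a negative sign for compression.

289 MPa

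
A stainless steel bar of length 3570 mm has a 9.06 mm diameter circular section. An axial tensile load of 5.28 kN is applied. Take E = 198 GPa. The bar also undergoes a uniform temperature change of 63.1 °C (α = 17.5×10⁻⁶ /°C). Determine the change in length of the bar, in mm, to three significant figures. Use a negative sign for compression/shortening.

A = 64.47 mm².
δ_mech = NL/(AE) = 5280·3570/(64.47·198000) = 1.477 mm.
δ_thermal = αLΔT = 17.5e-6·3570·63.1 = 3.942 mm.
δ = δ_mech + δ_thermal = 5.419 mm.

5.42 mm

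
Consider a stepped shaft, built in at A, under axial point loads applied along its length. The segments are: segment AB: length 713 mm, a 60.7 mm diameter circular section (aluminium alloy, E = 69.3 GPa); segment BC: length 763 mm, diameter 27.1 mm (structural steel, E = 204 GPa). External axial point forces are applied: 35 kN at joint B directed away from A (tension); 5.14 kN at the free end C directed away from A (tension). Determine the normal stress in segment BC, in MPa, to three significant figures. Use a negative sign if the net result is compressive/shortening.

Internal axial forces (sectioning from the free end, tension +): N_BC = 5.14 kN, N_AB = 40.14 kN.
A_BC = 576.8 mm².
σ_BC = N_BC/A_BC = 5140/576.8 = 8.911 MPa.

8.91 MPa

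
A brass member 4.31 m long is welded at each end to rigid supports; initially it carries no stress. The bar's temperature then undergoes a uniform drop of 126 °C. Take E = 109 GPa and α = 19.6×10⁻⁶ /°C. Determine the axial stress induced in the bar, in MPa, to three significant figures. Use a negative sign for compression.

269 MPa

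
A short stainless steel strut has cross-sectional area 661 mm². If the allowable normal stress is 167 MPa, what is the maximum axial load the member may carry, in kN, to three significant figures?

P_max = σ_allow · A = 167 · 661 = 110400 N = 110.4 kN.

110 kN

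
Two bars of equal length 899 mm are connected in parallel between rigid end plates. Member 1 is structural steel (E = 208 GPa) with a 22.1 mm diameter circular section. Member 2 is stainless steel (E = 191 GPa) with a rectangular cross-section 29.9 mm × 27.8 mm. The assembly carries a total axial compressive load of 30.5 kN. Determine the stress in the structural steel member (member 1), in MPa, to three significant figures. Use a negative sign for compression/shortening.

-26.6 MPa

A_1 = 383.6 mm².
A_2 = 831.2 mm².
Equal strain + equilibrium ⇒ each member carries load in proportion to AE: A₁E₁ = 79790000 N, A₂E₂ = 158800000 N, ΣAE = 238600000 N.
σ₁ = P·E₁/ΣAE = -30500·208000/238600000 = -26.59 MPa.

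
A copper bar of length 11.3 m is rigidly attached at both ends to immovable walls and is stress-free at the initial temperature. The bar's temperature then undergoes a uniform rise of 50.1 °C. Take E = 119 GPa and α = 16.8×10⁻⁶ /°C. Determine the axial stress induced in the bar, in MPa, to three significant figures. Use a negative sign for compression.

-100 MPa

Free thermal expansion αLΔT = 16.8e-6 · 11300 · 50.1 = 9.511 mm.
The walls impose strain ε = −(9.511)/11300 = -8.4168e-04; σ = Eε = 119000 · -8.4168e-04 = -100.2 MPa.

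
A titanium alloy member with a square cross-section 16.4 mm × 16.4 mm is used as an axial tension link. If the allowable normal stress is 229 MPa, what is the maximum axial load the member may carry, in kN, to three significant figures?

61.6 kN

A = 269 mm².
P_max = σ_allow · A = 229 · 269 = 61590 N = 61.59 kN.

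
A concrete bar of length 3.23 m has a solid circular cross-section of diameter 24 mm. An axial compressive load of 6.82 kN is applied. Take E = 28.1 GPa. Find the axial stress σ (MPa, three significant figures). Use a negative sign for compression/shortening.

-15.1 MPa

A = 452.4 mm².
σ = N/A = -6820/452.4 = -15.08 MPa.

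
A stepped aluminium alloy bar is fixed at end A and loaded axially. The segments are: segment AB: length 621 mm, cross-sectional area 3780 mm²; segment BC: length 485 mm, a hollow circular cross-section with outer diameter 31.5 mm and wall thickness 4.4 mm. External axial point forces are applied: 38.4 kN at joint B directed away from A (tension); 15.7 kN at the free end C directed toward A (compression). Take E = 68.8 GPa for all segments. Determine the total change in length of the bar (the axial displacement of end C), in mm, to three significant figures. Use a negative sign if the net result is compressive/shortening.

Internal axial forces (sectioning from the free end, tension +): N_BC = -15.7 kN, N_AB = 22.7 kN.
A_BC = 374.6 mm².
δ_AB = 22700·621/(3780·68800) = 0.0542 mm
δ_BC = -15700·485/(374.6·68800) = -0.2954 mm
δ = Σδ_i = -0.2412 mm.

-0.241 mm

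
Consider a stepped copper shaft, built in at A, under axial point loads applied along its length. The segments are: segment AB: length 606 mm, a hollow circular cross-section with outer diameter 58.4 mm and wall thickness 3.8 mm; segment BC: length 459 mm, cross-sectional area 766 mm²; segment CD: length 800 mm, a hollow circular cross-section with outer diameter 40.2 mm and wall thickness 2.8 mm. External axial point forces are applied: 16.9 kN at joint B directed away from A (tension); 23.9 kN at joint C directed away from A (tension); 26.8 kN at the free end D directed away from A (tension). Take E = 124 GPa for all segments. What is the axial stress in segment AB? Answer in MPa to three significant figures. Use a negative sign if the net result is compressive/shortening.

104 MPa

Internal axial forces (sectioning from the free end, tension +): N_CD = 26.8 kN, N_BC = 50.7 kN, N_AB = 67.6 kN.
A_AB = 651.8 mm².
σ_AB = N_AB/A_AB = 67600/651.8 = 103.7 MPa.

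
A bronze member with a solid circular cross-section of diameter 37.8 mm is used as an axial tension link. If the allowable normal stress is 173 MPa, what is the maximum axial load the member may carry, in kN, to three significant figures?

A = 1122 mm².
P_max = σ_allow · A = 173 · 1122 = 194100 N = 194.1 kN.

194 kN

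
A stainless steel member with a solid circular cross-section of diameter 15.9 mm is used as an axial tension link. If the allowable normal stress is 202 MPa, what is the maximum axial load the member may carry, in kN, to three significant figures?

40.1 kN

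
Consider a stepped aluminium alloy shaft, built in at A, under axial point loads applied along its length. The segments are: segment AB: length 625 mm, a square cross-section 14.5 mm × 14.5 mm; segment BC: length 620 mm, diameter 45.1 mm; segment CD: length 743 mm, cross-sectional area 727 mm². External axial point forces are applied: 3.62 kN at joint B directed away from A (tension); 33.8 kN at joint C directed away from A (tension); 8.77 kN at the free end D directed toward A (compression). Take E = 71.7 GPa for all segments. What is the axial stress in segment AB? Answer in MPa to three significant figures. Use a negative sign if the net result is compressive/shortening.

136 MPa

Internal axial forces (sectioning from the free end, tension +): N_CD = -8.77 kN, N_BC = 25.03 kN, N_AB = 28.65 kN.
A_AB = 210.2 mm².
σ_AB = N_AB/A_AB = 28650/210.2 = 136.3 MPa.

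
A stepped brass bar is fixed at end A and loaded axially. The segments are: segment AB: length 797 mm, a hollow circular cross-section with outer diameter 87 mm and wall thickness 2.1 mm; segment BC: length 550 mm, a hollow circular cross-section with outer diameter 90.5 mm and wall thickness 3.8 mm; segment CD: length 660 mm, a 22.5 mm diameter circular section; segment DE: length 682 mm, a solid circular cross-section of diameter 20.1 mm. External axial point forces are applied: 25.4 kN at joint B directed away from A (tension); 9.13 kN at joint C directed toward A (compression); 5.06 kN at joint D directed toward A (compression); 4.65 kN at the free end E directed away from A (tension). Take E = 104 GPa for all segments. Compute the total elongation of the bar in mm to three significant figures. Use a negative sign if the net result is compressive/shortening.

0.258 mm

Internal axial forces (sectioning from the free end, tension +): N_DE = 4.65 kN, N_CD = -0.41 kN, N_BC = -9.54 kN, N_AB = 15.86 kN.
A_AB = 560.1 mm².
A_BC = 1035 mm².
A_CD = 397.6 mm².
A_DE = 317.3 mm².
δ_AB = 15860·797/(560.1·104000) = 0.217 mm
δ_BC = -9540·550/(1035·104000) = -0.04874 mm
δ_CD = -410·660/(397.6·104000) = -0.006544 mm
δ_DE = 4650·682/(317.3·104000) = 0.0961 mm
δ = Σδ_i = 0.2578 mm.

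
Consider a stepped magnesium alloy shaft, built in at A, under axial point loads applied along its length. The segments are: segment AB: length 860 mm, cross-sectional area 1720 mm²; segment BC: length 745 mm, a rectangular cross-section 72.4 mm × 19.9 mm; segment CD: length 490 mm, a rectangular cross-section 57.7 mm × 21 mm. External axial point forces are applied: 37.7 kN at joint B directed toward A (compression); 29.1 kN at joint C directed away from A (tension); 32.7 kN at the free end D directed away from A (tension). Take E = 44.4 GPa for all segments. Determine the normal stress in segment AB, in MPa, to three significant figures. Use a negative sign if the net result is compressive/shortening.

Internal axial forces (sectioning from the free end, tension +): N_CD = 32.7 kN, N_BC = 61.8 kN, N_AB = 24.1 kN.
σ_AB = N_AB/A_AB = 24100/1720 = 14.01 MPa.

14.0 MPa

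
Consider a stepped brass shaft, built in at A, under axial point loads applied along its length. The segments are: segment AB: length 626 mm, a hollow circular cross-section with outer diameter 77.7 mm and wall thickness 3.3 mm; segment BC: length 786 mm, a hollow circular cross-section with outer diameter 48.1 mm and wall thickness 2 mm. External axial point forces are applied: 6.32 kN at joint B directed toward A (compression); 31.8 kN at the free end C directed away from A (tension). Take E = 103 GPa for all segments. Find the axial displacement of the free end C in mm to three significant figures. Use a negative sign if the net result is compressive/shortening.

1.04 mm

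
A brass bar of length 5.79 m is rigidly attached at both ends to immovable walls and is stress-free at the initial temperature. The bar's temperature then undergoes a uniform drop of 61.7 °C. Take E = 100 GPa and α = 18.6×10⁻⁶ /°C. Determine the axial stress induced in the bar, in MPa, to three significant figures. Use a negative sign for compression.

115 MPa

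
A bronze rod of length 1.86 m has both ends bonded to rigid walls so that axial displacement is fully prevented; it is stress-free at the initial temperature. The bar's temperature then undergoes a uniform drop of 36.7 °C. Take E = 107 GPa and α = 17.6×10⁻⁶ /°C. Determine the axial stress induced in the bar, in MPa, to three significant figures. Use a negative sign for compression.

Free thermal expansion αLΔT = 17.6e-6 · 1860 · -36.7 = -1.201 mm.
The walls impose strain ε = −(-1.201)/1860 = 6.4592e-04; σ = Eε = 107000 · 6.4592e-04 = 69.11 MPa.

69.1 MPa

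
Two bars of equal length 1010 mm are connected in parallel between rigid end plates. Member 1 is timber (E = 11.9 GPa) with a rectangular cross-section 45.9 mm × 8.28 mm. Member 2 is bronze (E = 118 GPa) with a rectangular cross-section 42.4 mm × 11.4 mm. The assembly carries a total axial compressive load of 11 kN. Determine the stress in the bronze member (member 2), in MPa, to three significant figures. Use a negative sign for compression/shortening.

A_1 = 380.1 mm².
A_2 = 483.4 mm².
Equal strain + equilibrium ⇒ each member carries load in proportion to AE: A₁E₁ = 4523000 N, A₂E₂ = 57040000 N, ΣAE = 61560000 N.
σ₂ = P·E₂/ΣAE = -11000·118000/61560000 = -21.09 MPa.

-21.1 MPa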